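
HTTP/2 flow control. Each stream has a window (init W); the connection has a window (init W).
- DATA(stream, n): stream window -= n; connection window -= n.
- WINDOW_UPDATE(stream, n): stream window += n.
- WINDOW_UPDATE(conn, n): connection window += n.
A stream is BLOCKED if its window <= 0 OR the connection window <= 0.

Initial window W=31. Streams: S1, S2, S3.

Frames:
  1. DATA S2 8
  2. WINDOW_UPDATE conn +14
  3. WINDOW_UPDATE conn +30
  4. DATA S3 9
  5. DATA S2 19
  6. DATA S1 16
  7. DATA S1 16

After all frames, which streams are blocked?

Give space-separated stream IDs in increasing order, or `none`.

Answer: S1

Derivation:
Op 1: conn=23 S1=31 S2=23 S3=31 blocked=[]
Op 2: conn=37 S1=31 S2=23 S3=31 blocked=[]
Op 3: conn=67 S1=31 S2=23 S3=31 blocked=[]
Op 4: conn=58 S1=31 S2=23 S3=22 blocked=[]
Op 5: conn=39 S1=31 S2=4 S3=22 blocked=[]
Op 6: conn=23 S1=15 S2=4 S3=22 blocked=[]
Op 7: conn=7 S1=-1 S2=4 S3=22 blocked=[1]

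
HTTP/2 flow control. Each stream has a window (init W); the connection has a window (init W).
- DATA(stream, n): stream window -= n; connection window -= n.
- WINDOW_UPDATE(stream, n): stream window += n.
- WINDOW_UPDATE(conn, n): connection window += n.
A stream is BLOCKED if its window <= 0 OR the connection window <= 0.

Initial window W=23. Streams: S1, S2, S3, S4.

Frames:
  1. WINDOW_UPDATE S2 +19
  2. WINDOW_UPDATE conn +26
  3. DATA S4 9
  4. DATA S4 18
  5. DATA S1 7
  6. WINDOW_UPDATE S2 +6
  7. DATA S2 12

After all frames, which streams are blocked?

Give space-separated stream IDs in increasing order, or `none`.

Op 1: conn=23 S1=23 S2=42 S3=23 S4=23 blocked=[]
Op 2: conn=49 S1=23 S2=42 S3=23 S4=23 blocked=[]
Op 3: conn=40 S1=23 S2=42 S3=23 S4=14 blocked=[]
Op 4: conn=22 S1=23 S2=42 S3=23 S4=-4 blocked=[4]
Op 5: conn=15 S1=16 S2=42 S3=23 S4=-4 blocked=[4]
Op 6: conn=15 S1=16 S2=48 S3=23 S4=-4 blocked=[4]
Op 7: conn=3 S1=16 S2=36 S3=23 S4=-4 blocked=[4]

Answer: S4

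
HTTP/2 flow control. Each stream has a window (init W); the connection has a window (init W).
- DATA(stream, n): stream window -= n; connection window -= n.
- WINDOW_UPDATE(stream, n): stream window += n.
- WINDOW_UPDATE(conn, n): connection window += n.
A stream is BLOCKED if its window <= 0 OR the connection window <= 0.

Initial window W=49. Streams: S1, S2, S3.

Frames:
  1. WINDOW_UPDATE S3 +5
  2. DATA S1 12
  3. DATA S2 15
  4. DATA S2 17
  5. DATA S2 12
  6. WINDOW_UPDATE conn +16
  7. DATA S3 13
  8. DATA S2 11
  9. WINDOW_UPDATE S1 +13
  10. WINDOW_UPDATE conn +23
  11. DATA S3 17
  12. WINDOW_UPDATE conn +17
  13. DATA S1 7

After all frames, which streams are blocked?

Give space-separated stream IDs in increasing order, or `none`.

Op 1: conn=49 S1=49 S2=49 S3=54 blocked=[]
Op 2: conn=37 S1=37 S2=49 S3=54 blocked=[]
Op 3: conn=22 S1=37 S2=34 S3=54 blocked=[]
Op 4: conn=5 S1=37 S2=17 S3=54 blocked=[]
Op 5: conn=-7 S1=37 S2=5 S3=54 blocked=[1, 2, 3]
Op 6: conn=9 S1=37 S2=5 S3=54 blocked=[]
Op 7: conn=-4 S1=37 S2=5 S3=41 blocked=[1, 2, 3]
Op 8: conn=-15 S1=37 S2=-6 S3=41 blocked=[1, 2, 3]
Op 9: conn=-15 S1=50 S2=-6 S3=41 blocked=[1, 2, 3]
Op 10: conn=8 S1=50 S2=-6 S3=41 blocked=[2]
Op 11: conn=-9 S1=50 S2=-6 S3=24 blocked=[1, 2, 3]
Op 12: conn=8 S1=50 S2=-6 S3=24 blocked=[2]
Op 13: conn=1 S1=43 S2=-6 S3=24 blocked=[2]

Answer: S2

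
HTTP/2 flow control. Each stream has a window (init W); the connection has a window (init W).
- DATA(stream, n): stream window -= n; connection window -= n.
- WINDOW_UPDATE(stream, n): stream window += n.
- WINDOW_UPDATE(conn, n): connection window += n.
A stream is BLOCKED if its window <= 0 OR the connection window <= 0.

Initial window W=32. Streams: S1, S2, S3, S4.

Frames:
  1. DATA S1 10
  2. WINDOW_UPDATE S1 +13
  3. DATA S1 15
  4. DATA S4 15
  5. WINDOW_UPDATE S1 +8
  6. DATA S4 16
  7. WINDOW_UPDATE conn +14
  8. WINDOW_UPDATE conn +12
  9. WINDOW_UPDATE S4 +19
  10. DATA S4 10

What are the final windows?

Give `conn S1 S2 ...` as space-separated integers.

Answer: -8 28 32 32 10

Derivation:
Op 1: conn=22 S1=22 S2=32 S3=32 S4=32 blocked=[]
Op 2: conn=22 S1=35 S2=32 S3=32 S4=32 blocked=[]
Op 3: conn=7 S1=20 S2=32 S3=32 S4=32 blocked=[]
Op 4: conn=-8 S1=20 S2=32 S3=32 S4=17 blocked=[1, 2, 3, 4]
Op 5: conn=-8 S1=28 S2=32 S3=32 S4=17 blocked=[1, 2, 3, 4]
Op 6: conn=-24 S1=28 S2=32 S3=32 S4=1 blocked=[1, 2, 3, 4]
Op 7: conn=-10 S1=28 S2=32 S3=32 S4=1 blocked=[1, 2, 3, 4]
Op 8: conn=2 S1=28 S2=32 S3=32 S4=1 blocked=[]
Op 9: conn=2 S1=28 S2=32 S3=32 S4=20 blocked=[]
Op 10: conn=-8 S1=28 S2=32 S3=32 S4=10 blocked=[1, 2, 3, 4]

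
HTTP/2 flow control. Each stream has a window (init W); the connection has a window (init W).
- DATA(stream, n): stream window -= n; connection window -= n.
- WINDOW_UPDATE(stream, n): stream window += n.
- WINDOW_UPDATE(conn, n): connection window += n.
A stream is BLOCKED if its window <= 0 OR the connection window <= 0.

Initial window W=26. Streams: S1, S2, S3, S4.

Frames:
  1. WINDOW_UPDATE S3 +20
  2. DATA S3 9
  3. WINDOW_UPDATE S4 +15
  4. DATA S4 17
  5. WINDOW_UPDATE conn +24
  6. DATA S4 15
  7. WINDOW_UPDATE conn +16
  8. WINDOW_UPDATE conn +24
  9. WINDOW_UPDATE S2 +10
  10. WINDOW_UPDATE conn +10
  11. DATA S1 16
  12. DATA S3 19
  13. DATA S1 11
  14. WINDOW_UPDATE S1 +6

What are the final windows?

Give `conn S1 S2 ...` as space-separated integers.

Answer: 13 5 36 18 9

Derivation:
Op 1: conn=26 S1=26 S2=26 S3=46 S4=26 blocked=[]
Op 2: conn=17 S1=26 S2=26 S3=37 S4=26 blocked=[]
Op 3: conn=17 S1=26 S2=26 S3=37 S4=41 blocked=[]
Op 4: conn=0 S1=26 S2=26 S3=37 S4=24 blocked=[1, 2, 3, 4]
Op 5: conn=24 S1=26 S2=26 S3=37 S4=24 blocked=[]
Op 6: conn=9 S1=26 S2=26 S3=37 S4=9 blocked=[]
Op 7: conn=25 S1=26 S2=26 S3=37 S4=9 blocked=[]
Op 8: conn=49 S1=26 S2=26 S3=37 S4=9 blocked=[]
Op 9: conn=49 S1=26 S2=36 S3=37 S4=9 blocked=[]
Op 10: conn=59 S1=26 S2=36 S3=37 S4=9 blocked=[]
Op 11: conn=43 S1=10 S2=36 S3=37 S4=9 blocked=[]
Op 12: conn=24 S1=10 S2=36 S3=18 S4=9 blocked=[]
Op 13: conn=13 S1=-1 S2=36 S3=18 S4=9 blocked=[1]
Op 14: conn=13 S1=5 S2=36 S3=18 S4=9 blocked=[]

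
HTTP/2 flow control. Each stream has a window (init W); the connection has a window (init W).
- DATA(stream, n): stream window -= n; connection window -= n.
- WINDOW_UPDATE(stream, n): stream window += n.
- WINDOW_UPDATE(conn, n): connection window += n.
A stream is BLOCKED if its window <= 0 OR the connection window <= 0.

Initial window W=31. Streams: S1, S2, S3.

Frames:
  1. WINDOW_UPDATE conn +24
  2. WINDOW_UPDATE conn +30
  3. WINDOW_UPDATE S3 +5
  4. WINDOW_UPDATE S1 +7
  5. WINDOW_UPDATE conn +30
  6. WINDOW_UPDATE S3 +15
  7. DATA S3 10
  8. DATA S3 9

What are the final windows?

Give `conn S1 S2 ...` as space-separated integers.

Op 1: conn=55 S1=31 S2=31 S3=31 blocked=[]
Op 2: conn=85 S1=31 S2=31 S3=31 blocked=[]
Op 3: conn=85 S1=31 S2=31 S3=36 blocked=[]
Op 4: conn=85 S1=38 S2=31 S3=36 blocked=[]
Op 5: conn=115 S1=38 S2=31 S3=36 blocked=[]
Op 6: conn=115 S1=38 S2=31 S3=51 blocked=[]
Op 7: conn=105 S1=38 S2=31 S3=41 blocked=[]
Op 8: conn=96 S1=38 S2=31 S3=32 blocked=[]

Answer: 96 38 31 32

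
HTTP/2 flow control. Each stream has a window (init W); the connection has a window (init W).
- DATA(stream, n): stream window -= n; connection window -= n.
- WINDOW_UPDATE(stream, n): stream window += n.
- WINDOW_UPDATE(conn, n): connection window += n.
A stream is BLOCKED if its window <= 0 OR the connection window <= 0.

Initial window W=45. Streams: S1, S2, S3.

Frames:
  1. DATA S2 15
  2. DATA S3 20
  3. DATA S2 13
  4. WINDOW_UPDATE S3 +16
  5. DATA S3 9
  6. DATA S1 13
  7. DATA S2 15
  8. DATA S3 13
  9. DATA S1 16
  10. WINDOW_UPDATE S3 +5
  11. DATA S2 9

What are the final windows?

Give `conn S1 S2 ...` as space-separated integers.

Op 1: conn=30 S1=45 S2=30 S3=45 blocked=[]
Op 2: conn=10 S1=45 S2=30 S3=25 blocked=[]
Op 3: conn=-3 S1=45 S2=17 S3=25 blocked=[1, 2, 3]
Op 4: conn=-3 S1=45 S2=17 S3=41 blocked=[1, 2, 3]
Op 5: conn=-12 S1=45 S2=17 S3=32 blocked=[1, 2, 3]
Op 6: conn=-25 S1=32 S2=17 S3=32 blocked=[1, 2, 3]
Op 7: conn=-40 S1=32 S2=2 S3=32 blocked=[1, 2, 3]
Op 8: conn=-53 S1=32 S2=2 S3=19 blocked=[1, 2, 3]
Op 9: conn=-69 S1=16 S2=2 S3=19 blocked=[1, 2, 3]
Op 10: conn=-69 S1=16 S2=2 S3=24 blocked=[1, 2, 3]
Op 11: conn=-78 S1=16 S2=-7 S3=24 blocked=[1, 2, 3]

Answer: -78 16 -7 24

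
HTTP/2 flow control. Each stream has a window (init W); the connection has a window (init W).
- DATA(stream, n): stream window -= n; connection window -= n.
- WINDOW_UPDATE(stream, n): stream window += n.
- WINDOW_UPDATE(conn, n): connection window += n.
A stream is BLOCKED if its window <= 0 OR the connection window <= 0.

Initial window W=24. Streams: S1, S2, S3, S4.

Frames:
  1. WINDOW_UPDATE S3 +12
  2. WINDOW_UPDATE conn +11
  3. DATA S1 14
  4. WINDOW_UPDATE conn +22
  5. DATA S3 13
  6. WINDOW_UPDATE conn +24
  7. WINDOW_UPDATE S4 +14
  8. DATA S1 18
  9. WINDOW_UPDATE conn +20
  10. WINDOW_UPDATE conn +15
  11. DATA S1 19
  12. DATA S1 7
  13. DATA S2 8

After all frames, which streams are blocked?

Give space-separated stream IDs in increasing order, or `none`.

Op 1: conn=24 S1=24 S2=24 S3=36 S4=24 blocked=[]
Op 2: conn=35 S1=24 S2=24 S3=36 S4=24 blocked=[]
Op 3: conn=21 S1=10 S2=24 S3=36 S4=24 blocked=[]
Op 4: conn=43 S1=10 S2=24 S3=36 S4=24 blocked=[]
Op 5: conn=30 S1=10 S2=24 S3=23 S4=24 blocked=[]
Op 6: conn=54 S1=10 S2=24 S3=23 S4=24 blocked=[]
Op 7: conn=54 S1=10 S2=24 S3=23 S4=38 blocked=[]
Op 8: conn=36 S1=-8 S2=24 S3=23 S4=38 blocked=[1]
Op 9: conn=56 S1=-8 S2=24 S3=23 S4=38 blocked=[1]
Op 10: conn=71 S1=-8 S2=24 S3=23 S4=38 blocked=[1]
Op 11: conn=52 S1=-27 S2=24 S3=23 S4=38 blocked=[1]
Op 12: conn=45 S1=-34 S2=24 S3=23 S4=38 blocked=[1]
Op 13: conn=37 S1=-34 S2=16 S3=23 S4=38 blocked=[1]

Answer: S1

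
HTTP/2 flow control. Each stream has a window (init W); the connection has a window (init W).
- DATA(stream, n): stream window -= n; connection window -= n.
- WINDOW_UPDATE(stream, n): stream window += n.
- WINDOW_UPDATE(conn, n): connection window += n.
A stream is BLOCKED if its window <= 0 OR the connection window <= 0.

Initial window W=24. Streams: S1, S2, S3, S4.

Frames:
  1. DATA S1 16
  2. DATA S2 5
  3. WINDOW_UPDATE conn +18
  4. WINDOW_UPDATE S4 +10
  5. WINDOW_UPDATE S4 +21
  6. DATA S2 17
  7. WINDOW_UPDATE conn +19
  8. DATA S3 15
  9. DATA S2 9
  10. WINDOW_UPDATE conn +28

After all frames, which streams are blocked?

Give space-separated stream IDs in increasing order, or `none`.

Op 1: conn=8 S1=8 S2=24 S3=24 S4=24 blocked=[]
Op 2: conn=3 S1=8 S2=19 S3=24 S4=24 blocked=[]
Op 3: conn=21 S1=8 S2=19 S3=24 S4=24 blocked=[]
Op 4: conn=21 S1=8 S2=19 S3=24 S4=34 blocked=[]
Op 5: conn=21 S1=8 S2=19 S3=24 S4=55 blocked=[]
Op 6: conn=4 S1=8 S2=2 S3=24 S4=55 blocked=[]
Op 7: conn=23 S1=8 S2=2 S3=24 S4=55 blocked=[]
Op 8: conn=8 S1=8 S2=2 S3=9 S4=55 blocked=[]
Op 9: conn=-1 S1=8 S2=-7 S3=9 S4=55 blocked=[1, 2, 3, 4]
Op 10: conn=27 S1=8 S2=-7 S3=9 S4=55 blocked=[2]

Answer: S2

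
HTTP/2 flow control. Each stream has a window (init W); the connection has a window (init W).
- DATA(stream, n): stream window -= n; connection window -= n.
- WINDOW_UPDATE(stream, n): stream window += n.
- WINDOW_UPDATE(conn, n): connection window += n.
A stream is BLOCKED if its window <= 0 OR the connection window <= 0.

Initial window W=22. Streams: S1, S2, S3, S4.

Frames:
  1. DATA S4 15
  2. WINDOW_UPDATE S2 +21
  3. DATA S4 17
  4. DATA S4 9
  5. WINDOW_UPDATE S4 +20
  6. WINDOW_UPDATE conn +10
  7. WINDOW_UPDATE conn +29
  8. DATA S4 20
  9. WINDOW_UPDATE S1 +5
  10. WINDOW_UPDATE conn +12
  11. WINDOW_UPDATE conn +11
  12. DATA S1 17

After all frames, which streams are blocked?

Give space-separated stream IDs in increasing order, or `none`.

Answer: S4

Derivation:
Op 1: conn=7 S1=22 S2=22 S3=22 S4=7 blocked=[]
Op 2: conn=7 S1=22 S2=43 S3=22 S4=7 blocked=[]
Op 3: conn=-10 S1=22 S2=43 S3=22 S4=-10 blocked=[1, 2, 3, 4]
Op 4: conn=-19 S1=22 S2=43 S3=22 S4=-19 blocked=[1, 2, 3, 4]
Op 5: conn=-19 S1=22 S2=43 S3=22 S4=1 blocked=[1, 2, 3, 4]
Op 6: conn=-9 S1=22 S2=43 S3=22 S4=1 blocked=[1, 2, 3, 4]
Op 7: conn=20 S1=22 S2=43 S3=22 S4=1 blocked=[]
Op 8: conn=0 S1=22 S2=43 S3=22 S4=-19 blocked=[1, 2, 3, 4]
Op 9: conn=0 S1=27 S2=43 S3=22 S4=-19 blocked=[1, 2, 3, 4]
Op 10: conn=12 S1=27 S2=43 S3=22 S4=-19 blocked=[4]
Op 11: conn=23 S1=27 S2=43 S3=22 S4=-19 blocked=[4]
Op 12: conn=6 S1=10 S2=43 S3=22 S4=-19 blocked=[4]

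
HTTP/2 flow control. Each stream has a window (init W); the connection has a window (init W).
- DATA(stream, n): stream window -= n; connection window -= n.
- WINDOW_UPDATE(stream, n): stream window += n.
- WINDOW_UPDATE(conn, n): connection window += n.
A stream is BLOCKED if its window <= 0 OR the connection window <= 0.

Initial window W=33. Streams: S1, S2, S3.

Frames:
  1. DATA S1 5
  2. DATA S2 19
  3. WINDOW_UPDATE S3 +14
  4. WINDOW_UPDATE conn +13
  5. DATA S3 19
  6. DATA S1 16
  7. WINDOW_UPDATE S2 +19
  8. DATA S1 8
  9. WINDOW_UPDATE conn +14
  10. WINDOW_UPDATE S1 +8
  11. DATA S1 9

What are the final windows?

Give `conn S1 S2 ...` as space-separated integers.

Answer: -16 3 33 28

Derivation:
Op 1: conn=28 S1=28 S2=33 S3=33 blocked=[]
Op 2: conn=9 S1=28 S2=14 S3=33 blocked=[]
Op 3: conn=9 S1=28 S2=14 S3=47 blocked=[]
Op 4: conn=22 S1=28 S2=14 S3=47 blocked=[]
Op 5: conn=3 S1=28 S2=14 S3=28 blocked=[]
Op 6: conn=-13 S1=12 S2=14 S3=28 blocked=[1, 2, 3]
Op 7: conn=-13 S1=12 S2=33 S3=28 blocked=[1, 2, 3]
Op 8: conn=-21 S1=4 S2=33 S3=28 blocked=[1, 2, 3]
Op 9: conn=-7 S1=4 S2=33 S3=28 blocked=[1, 2, 3]
Op 10: conn=-7 S1=12 S2=33 S3=28 blocked=[1, 2, 3]
Op 11: conn=-16 S1=3 S2=33 S3=28 blocked=[1, 2, 3]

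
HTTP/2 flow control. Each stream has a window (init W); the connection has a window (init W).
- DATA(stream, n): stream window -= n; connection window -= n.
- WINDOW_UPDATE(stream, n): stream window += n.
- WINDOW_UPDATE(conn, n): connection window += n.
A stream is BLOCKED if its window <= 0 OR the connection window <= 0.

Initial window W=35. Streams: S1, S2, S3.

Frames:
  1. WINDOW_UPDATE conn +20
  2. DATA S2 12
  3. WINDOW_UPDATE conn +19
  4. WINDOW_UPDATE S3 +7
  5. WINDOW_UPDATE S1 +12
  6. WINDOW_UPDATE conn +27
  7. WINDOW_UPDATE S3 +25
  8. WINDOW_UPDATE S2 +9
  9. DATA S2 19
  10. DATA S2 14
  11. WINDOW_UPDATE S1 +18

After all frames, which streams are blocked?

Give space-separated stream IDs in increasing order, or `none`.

Op 1: conn=55 S1=35 S2=35 S3=35 blocked=[]
Op 2: conn=43 S1=35 S2=23 S3=35 blocked=[]
Op 3: conn=62 S1=35 S2=23 S3=35 blocked=[]
Op 4: conn=62 S1=35 S2=23 S3=42 blocked=[]
Op 5: conn=62 S1=47 S2=23 S3=42 blocked=[]
Op 6: conn=89 S1=47 S2=23 S3=42 blocked=[]
Op 7: conn=89 S1=47 S2=23 S3=67 blocked=[]
Op 8: conn=89 S1=47 S2=32 S3=67 blocked=[]
Op 9: conn=70 S1=47 S2=13 S3=67 blocked=[]
Op 10: conn=56 S1=47 S2=-1 S3=67 blocked=[2]
Op 11: conn=56 S1=65 S2=-1 S3=67 blocked=[2]

Answer: S2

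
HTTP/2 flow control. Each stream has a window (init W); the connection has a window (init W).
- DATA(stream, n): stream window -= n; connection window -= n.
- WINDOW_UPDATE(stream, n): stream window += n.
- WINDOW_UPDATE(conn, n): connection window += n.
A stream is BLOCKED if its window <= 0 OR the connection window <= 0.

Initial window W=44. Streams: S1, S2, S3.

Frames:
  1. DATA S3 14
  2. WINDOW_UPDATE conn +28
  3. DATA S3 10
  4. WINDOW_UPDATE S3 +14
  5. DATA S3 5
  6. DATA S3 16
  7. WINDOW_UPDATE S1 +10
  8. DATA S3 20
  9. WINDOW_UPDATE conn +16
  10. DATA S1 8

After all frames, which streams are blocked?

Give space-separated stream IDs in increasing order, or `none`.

Op 1: conn=30 S1=44 S2=44 S3=30 blocked=[]
Op 2: conn=58 S1=44 S2=44 S3=30 blocked=[]
Op 3: conn=48 S1=44 S2=44 S3=20 blocked=[]
Op 4: conn=48 S1=44 S2=44 S3=34 blocked=[]
Op 5: conn=43 S1=44 S2=44 S3=29 blocked=[]
Op 6: conn=27 S1=44 S2=44 S3=13 blocked=[]
Op 7: conn=27 S1=54 S2=44 S3=13 blocked=[]
Op 8: conn=7 S1=54 S2=44 S3=-7 blocked=[3]
Op 9: conn=23 S1=54 S2=44 S3=-7 blocked=[3]
Op 10: conn=15 S1=46 S2=44 S3=-7 blocked=[3]

Answer: S3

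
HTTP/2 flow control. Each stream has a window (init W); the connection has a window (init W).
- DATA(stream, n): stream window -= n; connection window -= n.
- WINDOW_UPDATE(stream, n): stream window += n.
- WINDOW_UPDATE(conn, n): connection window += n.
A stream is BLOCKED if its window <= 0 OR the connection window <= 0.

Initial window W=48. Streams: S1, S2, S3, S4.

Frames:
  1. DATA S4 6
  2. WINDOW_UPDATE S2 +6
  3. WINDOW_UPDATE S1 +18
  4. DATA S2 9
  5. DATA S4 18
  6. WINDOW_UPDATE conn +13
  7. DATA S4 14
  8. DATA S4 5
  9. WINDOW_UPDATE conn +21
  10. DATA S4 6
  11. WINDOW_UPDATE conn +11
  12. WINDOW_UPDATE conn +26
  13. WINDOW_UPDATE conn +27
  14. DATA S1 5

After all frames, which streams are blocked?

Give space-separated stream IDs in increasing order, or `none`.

Op 1: conn=42 S1=48 S2=48 S3=48 S4=42 blocked=[]
Op 2: conn=42 S1=48 S2=54 S3=48 S4=42 blocked=[]
Op 3: conn=42 S1=66 S2=54 S3=48 S4=42 blocked=[]
Op 4: conn=33 S1=66 S2=45 S3=48 S4=42 blocked=[]
Op 5: conn=15 S1=66 S2=45 S3=48 S4=24 blocked=[]
Op 6: conn=28 S1=66 S2=45 S3=48 S4=24 blocked=[]
Op 7: conn=14 S1=66 S2=45 S3=48 S4=10 blocked=[]
Op 8: conn=9 S1=66 S2=45 S3=48 S4=5 blocked=[]
Op 9: conn=30 S1=66 S2=45 S3=48 S4=5 blocked=[]
Op 10: conn=24 S1=66 S2=45 S3=48 S4=-1 blocked=[4]
Op 11: conn=35 S1=66 S2=45 S3=48 S4=-1 blocked=[4]
Op 12: conn=61 S1=66 S2=45 S3=48 S4=-1 blocked=[4]
Op 13: conn=88 S1=66 S2=45 S3=48 S4=-1 blocked=[4]
Op 14: conn=83 S1=61 S2=45 S3=48 S4=-1 blocked=[4]

Answer: S4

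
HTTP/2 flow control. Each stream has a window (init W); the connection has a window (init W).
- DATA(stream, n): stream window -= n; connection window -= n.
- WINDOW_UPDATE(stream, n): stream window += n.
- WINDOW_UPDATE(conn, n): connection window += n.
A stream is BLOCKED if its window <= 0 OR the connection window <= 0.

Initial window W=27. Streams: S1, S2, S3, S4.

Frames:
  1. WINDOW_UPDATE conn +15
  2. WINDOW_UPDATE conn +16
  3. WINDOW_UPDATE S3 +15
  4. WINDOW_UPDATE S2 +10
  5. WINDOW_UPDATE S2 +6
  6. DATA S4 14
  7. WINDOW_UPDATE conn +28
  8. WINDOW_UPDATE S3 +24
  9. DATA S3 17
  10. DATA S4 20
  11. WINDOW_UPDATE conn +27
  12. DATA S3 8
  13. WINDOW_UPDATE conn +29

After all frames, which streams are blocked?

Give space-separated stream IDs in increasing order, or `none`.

Answer: S4

Derivation:
Op 1: conn=42 S1=27 S2=27 S3=27 S4=27 blocked=[]
Op 2: conn=58 S1=27 S2=27 S3=27 S4=27 blocked=[]
Op 3: conn=58 S1=27 S2=27 S3=42 S4=27 blocked=[]
Op 4: conn=58 S1=27 S2=37 S3=42 S4=27 blocked=[]
Op 5: conn=58 S1=27 S2=43 S3=42 S4=27 blocked=[]
Op 6: conn=44 S1=27 S2=43 S3=42 S4=13 blocked=[]
Op 7: conn=72 S1=27 S2=43 S3=42 S4=13 blocked=[]
Op 8: conn=72 S1=27 S2=43 S3=66 S4=13 blocked=[]
Op 9: conn=55 S1=27 S2=43 S3=49 S4=13 blocked=[]
Op 10: conn=35 S1=27 S2=43 S3=49 S4=-7 blocked=[4]
Op 11: conn=62 S1=27 S2=43 S3=49 S4=-7 blocked=[4]
Op 12: conn=54 S1=27 S2=43 S3=41 S4=-7 blocked=[4]
Op 13: conn=83 S1=27 S2=43 S3=41 S4=-7 blocked=[4]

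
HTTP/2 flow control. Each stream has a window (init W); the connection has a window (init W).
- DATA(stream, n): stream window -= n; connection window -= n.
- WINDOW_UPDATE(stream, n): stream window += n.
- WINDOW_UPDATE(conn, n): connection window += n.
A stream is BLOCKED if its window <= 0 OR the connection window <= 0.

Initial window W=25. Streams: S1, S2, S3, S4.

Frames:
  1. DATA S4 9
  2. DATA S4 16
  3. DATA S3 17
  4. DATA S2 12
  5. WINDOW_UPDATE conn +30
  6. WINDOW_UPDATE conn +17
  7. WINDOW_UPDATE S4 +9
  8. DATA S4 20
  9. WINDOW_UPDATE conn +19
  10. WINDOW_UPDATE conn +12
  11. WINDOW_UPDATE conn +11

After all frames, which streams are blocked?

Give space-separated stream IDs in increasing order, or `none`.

Answer: S4

Derivation:
Op 1: conn=16 S1=25 S2=25 S3=25 S4=16 blocked=[]
Op 2: conn=0 S1=25 S2=25 S3=25 S4=0 blocked=[1, 2, 3, 4]
Op 3: conn=-17 S1=25 S2=25 S3=8 S4=0 blocked=[1, 2, 3, 4]
Op 4: conn=-29 S1=25 S2=13 S3=8 S4=0 blocked=[1, 2, 3, 4]
Op 5: conn=1 S1=25 S2=13 S3=8 S4=0 blocked=[4]
Op 6: conn=18 S1=25 S2=13 S3=8 S4=0 blocked=[4]
Op 7: conn=18 S1=25 S2=13 S3=8 S4=9 blocked=[]
Op 8: conn=-2 S1=25 S2=13 S3=8 S4=-11 blocked=[1, 2, 3, 4]
Op 9: conn=17 S1=25 S2=13 S3=8 S4=-11 blocked=[4]
Op 10: conn=29 S1=25 S2=13 S3=8 S4=-11 blocked=[4]
Op 11: conn=40 S1=25 S2=13 S3=8 S4=-11 blocked=[4]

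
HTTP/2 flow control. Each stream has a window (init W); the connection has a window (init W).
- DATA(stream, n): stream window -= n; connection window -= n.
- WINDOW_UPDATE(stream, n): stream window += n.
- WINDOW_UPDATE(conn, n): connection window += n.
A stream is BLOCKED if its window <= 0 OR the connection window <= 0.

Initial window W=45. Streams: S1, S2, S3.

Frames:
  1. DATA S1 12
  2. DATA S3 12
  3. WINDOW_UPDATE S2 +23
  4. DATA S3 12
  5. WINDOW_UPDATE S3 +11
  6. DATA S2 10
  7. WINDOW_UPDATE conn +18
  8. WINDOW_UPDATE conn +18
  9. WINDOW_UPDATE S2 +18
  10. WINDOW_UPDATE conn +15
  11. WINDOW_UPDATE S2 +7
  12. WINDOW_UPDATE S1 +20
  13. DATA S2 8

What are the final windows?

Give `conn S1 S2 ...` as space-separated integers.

Op 1: conn=33 S1=33 S2=45 S3=45 blocked=[]
Op 2: conn=21 S1=33 S2=45 S3=33 blocked=[]
Op 3: conn=21 S1=33 S2=68 S3=33 blocked=[]
Op 4: conn=9 S1=33 S2=68 S3=21 blocked=[]
Op 5: conn=9 S1=33 S2=68 S3=32 blocked=[]
Op 6: conn=-1 S1=33 S2=58 S3=32 blocked=[1, 2, 3]
Op 7: conn=17 S1=33 S2=58 S3=32 blocked=[]
Op 8: conn=35 S1=33 S2=58 S3=32 blocked=[]
Op 9: conn=35 S1=33 S2=76 S3=32 blocked=[]
Op 10: conn=50 S1=33 S2=76 S3=32 blocked=[]
Op 11: conn=50 S1=33 S2=83 S3=32 blocked=[]
Op 12: conn=50 S1=53 S2=83 S3=32 blocked=[]
Op 13: conn=42 S1=53 S2=75 S3=32 blocked=[]

Answer: 42 53 75 32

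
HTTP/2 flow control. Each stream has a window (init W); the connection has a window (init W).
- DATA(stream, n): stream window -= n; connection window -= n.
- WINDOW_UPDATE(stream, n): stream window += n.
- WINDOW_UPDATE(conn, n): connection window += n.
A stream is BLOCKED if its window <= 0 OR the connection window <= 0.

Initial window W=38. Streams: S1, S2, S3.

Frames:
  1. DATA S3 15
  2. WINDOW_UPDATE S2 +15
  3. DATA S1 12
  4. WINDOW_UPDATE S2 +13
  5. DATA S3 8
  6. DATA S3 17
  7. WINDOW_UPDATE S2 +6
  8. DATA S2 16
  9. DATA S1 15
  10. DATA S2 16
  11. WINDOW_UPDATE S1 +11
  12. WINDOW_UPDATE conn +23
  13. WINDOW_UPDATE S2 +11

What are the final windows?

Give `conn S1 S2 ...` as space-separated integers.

Op 1: conn=23 S1=38 S2=38 S3=23 blocked=[]
Op 2: conn=23 S1=38 S2=53 S3=23 blocked=[]
Op 3: conn=11 S1=26 S2=53 S3=23 blocked=[]
Op 4: conn=11 S1=26 S2=66 S3=23 blocked=[]
Op 5: conn=3 S1=26 S2=66 S3=15 blocked=[]
Op 6: conn=-14 S1=26 S2=66 S3=-2 blocked=[1, 2, 3]
Op 7: conn=-14 S1=26 S2=72 S3=-2 blocked=[1, 2, 3]
Op 8: conn=-30 S1=26 S2=56 S3=-2 blocked=[1, 2, 3]
Op 9: conn=-45 S1=11 S2=56 S3=-2 blocked=[1, 2, 3]
Op 10: conn=-61 S1=11 S2=40 S3=-2 blocked=[1, 2, 3]
Op 11: conn=-61 S1=22 S2=40 S3=-2 blocked=[1, 2, 3]
Op 12: conn=-38 S1=22 S2=40 S3=-2 blocked=[1, 2, 3]
Op 13: conn=-38 S1=22 S2=51 S3=-2 blocked=[1, 2, 3]

Answer: -38 22 51 -2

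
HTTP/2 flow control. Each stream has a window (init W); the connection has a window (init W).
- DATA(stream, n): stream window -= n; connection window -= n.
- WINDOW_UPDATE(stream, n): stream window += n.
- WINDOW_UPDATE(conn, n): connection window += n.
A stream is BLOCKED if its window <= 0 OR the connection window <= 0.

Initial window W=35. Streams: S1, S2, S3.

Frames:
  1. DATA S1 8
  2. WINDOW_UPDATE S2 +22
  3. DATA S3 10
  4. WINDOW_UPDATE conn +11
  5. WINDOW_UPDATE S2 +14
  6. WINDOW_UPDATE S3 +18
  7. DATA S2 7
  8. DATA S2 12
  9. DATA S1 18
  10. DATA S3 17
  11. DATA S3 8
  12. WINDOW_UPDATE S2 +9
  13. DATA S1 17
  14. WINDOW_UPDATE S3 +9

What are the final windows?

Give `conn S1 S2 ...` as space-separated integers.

Op 1: conn=27 S1=27 S2=35 S3=35 blocked=[]
Op 2: conn=27 S1=27 S2=57 S3=35 blocked=[]
Op 3: conn=17 S1=27 S2=57 S3=25 blocked=[]
Op 4: conn=28 S1=27 S2=57 S3=25 blocked=[]
Op 5: conn=28 S1=27 S2=71 S3=25 blocked=[]
Op 6: conn=28 S1=27 S2=71 S3=43 blocked=[]
Op 7: conn=21 S1=27 S2=64 S3=43 blocked=[]
Op 8: conn=9 S1=27 S2=52 S3=43 blocked=[]
Op 9: conn=-9 S1=9 S2=52 S3=43 blocked=[1, 2, 3]
Op 10: conn=-26 S1=9 S2=52 S3=26 blocked=[1, 2, 3]
Op 11: conn=-34 S1=9 S2=52 S3=18 blocked=[1, 2, 3]
Op 12: conn=-34 S1=9 S2=61 S3=18 blocked=[1, 2, 3]
Op 13: conn=-51 S1=-8 S2=61 S3=18 blocked=[1, 2, 3]
Op 14: conn=-51 S1=-8 S2=61 S3=27 blocked=[1, 2, 3]

Answer: -51 -8 61 27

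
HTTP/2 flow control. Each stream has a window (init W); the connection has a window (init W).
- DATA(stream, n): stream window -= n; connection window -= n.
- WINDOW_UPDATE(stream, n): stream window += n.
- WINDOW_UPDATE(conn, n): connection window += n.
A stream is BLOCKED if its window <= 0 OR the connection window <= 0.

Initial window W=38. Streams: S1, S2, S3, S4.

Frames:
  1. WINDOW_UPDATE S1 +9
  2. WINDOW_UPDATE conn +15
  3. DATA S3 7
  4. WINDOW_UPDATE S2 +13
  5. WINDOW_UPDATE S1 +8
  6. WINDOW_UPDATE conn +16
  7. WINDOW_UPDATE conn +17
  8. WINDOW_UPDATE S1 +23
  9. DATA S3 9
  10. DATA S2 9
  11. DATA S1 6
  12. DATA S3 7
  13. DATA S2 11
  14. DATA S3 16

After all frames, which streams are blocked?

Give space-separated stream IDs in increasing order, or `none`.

Answer: S3

Derivation:
Op 1: conn=38 S1=47 S2=38 S3=38 S4=38 blocked=[]
Op 2: conn=53 S1=47 S2=38 S3=38 S4=38 blocked=[]
Op 3: conn=46 S1=47 S2=38 S3=31 S4=38 blocked=[]
Op 4: conn=46 S1=47 S2=51 S3=31 S4=38 blocked=[]
Op 5: conn=46 S1=55 S2=51 S3=31 S4=38 blocked=[]
Op 6: conn=62 S1=55 S2=51 S3=31 S4=38 blocked=[]
Op 7: conn=79 S1=55 S2=51 S3=31 S4=38 blocked=[]
Op 8: conn=79 S1=78 S2=51 S3=31 S4=38 blocked=[]
Op 9: conn=70 S1=78 S2=51 S3=22 S4=38 blocked=[]
Op 10: conn=61 S1=78 S2=42 S3=22 S4=38 blocked=[]
Op 11: conn=55 S1=72 S2=42 S3=22 S4=38 blocked=[]
Op 12: conn=48 S1=72 S2=42 S3=15 S4=38 blocked=[]
Op 13: conn=37 S1=72 S2=31 S3=15 S4=38 blocked=[]
Op 14: conn=21 S1=72 S2=31 S3=-1 S4=38 blocked=[3]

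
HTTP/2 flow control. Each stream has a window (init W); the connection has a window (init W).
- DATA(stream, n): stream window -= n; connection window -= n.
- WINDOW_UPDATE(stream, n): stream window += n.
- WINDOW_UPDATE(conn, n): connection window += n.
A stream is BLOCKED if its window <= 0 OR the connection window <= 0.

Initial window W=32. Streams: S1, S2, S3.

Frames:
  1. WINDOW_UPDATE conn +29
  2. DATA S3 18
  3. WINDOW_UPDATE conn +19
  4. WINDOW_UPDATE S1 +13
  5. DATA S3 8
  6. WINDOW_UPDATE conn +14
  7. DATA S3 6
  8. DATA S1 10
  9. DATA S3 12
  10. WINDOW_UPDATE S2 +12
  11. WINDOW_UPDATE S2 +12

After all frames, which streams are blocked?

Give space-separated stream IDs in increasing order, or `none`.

Op 1: conn=61 S1=32 S2=32 S3=32 blocked=[]
Op 2: conn=43 S1=32 S2=32 S3=14 blocked=[]
Op 3: conn=62 S1=32 S2=32 S3=14 blocked=[]
Op 4: conn=62 S1=45 S2=32 S3=14 blocked=[]
Op 5: conn=54 S1=45 S2=32 S3=6 blocked=[]
Op 6: conn=68 S1=45 S2=32 S3=6 blocked=[]
Op 7: conn=62 S1=45 S2=32 S3=0 blocked=[3]
Op 8: conn=52 S1=35 S2=32 S3=0 blocked=[3]
Op 9: conn=40 S1=35 S2=32 S3=-12 blocked=[3]
Op 10: conn=40 S1=35 S2=44 S3=-12 blocked=[3]
Op 11: conn=40 S1=35 S2=56 S3=-12 blocked=[3]

Answer: S3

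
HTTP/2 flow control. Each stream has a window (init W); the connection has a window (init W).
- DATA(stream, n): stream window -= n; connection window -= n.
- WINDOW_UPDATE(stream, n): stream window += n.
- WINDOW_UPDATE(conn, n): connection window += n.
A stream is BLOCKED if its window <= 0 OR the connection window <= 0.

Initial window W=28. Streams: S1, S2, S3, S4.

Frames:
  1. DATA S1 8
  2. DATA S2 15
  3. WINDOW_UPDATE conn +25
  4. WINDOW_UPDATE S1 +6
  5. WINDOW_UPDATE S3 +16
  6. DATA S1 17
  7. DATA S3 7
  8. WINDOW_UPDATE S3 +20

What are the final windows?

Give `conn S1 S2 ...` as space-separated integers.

Answer: 6 9 13 57 28

Derivation:
Op 1: conn=20 S1=20 S2=28 S3=28 S4=28 blocked=[]
Op 2: conn=5 S1=20 S2=13 S3=28 S4=28 blocked=[]
Op 3: conn=30 S1=20 S2=13 S3=28 S4=28 blocked=[]
Op 4: conn=30 S1=26 S2=13 S3=28 S4=28 blocked=[]
Op 5: conn=30 S1=26 S2=13 S3=44 S4=28 blocked=[]
Op 6: conn=13 S1=9 S2=13 S3=44 S4=28 blocked=[]
Op 7: conn=6 S1=9 S2=13 S3=37 S4=28 blocked=[]
Op 8: conn=6 S1=9 S2=13 S3=57 S4=28 blocked=[]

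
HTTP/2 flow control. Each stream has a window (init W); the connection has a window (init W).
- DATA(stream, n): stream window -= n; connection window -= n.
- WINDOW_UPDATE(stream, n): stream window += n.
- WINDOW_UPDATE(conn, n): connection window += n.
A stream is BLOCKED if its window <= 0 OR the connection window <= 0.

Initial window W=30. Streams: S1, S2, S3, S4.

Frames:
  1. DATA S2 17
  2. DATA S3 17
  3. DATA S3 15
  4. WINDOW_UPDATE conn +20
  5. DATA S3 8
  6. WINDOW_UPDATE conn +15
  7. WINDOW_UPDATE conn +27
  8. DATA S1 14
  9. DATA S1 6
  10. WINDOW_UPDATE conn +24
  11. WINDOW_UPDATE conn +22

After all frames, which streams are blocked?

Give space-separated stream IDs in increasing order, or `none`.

Answer: S3

Derivation:
Op 1: conn=13 S1=30 S2=13 S3=30 S4=30 blocked=[]
Op 2: conn=-4 S1=30 S2=13 S3=13 S4=30 blocked=[1, 2, 3, 4]
Op 3: conn=-19 S1=30 S2=13 S3=-2 S4=30 blocked=[1, 2, 3, 4]
Op 4: conn=1 S1=30 S2=13 S3=-2 S4=30 blocked=[3]
Op 5: conn=-7 S1=30 S2=13 S3=-10 S4=30 blocked=[1, 2, 3, 4]
Op 6: conn=8 S1=30 S2=13 S3=-10 S4=30 blocked=[3]
Op 7: conn=35 S1=30 S2=13 S3=-10 S4=30 blocked=[3]
Op 8: conn=21 S1=16 S2=13 S3=-10 S4=30 blocked=[3]
Op 9: conn=15 S1=10 S2=13 S3=-10 S4=30 blocked=[3]
Op 10: conn=39 S1=10 S2=13 S3=-10 S4=30 blocked=[3]
Op 11: conn=61 S1=10 S2=13 S3=-10 S4=30 blocked=[3]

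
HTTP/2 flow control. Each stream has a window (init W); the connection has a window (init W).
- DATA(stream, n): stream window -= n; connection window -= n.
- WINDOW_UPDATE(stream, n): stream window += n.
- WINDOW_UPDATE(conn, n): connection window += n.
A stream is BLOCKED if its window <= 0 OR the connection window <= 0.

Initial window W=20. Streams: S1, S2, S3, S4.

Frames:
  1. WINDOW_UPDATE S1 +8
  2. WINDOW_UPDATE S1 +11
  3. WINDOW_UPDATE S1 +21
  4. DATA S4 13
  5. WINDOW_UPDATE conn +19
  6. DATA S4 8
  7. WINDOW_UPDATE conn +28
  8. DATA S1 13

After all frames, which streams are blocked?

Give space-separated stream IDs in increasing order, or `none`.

Answer: S4

Derivation:
Op 1: conn=20 S1=28 S2=20 S3=20 S4=20 blocked=[]
Op 2: conn=20 S1=39 S2=20 S3=20 S4=20 blocked=[]
Op 3: conn=20 S1=60 S2=20 S3=20 S4=20 blocked=[]
Op 4: conn=7 S1=60 S2=20 S3=20 S4=7 blocked=[]
Op 5: conn=26 S1=60 S2=20 S3=20 S4=7 blocked=[]
Op 6: conn=18 S1=60 S2=20 S3=20 S4=-1 blocked=[4]
Op 7: conn=46 S1=60 S2=20 S3=20 S4=-1 blocked=[4]
Op 8: conn=33 S1=47 S2=20 S3=20 S4=-1 blocked=[4]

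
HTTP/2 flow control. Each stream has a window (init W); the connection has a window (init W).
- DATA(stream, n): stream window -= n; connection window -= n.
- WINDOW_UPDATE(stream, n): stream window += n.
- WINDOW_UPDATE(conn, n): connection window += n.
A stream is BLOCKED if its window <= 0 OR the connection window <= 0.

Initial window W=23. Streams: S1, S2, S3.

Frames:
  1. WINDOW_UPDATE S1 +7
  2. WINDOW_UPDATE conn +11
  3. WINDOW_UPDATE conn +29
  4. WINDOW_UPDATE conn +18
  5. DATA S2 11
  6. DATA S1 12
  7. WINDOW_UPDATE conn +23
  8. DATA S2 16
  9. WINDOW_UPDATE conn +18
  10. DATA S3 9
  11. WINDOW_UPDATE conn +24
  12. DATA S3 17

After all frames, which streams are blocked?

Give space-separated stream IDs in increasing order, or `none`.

Answer: S2 S3

Derivation:
Op 1: conn=23 S1=30 S2=23 S3=23 blocked=[]
Op 2: conn=34 S1=30 S2=23 S3=23 blocked=[]
Op 3: conn=63 S1=30 S2=23 S3=23 blocked=[]
Op 4: conn=81 S1=30 S2=23 S3=23 blocked=[]
Op 5: conn=70 S1=30 S2=12 S3=23 blocked=[]
Op 6: conn=58 S1=18 S2=12 S3=23 blocked=[]
Op 7: conn=81 S1=18 S2=12 S3=23 blocked=[]
Op 8: conn=65 S1=18 S2=-4 S3=23 blocked=[2]
Op 9: conn=83 S1=18 S2=-4 S3=23 blocked=[2]
Op 10: conn=74 S1=18 S2=-4 S3=14 blocked=[2]
Op 11: conn=98 S1=18 S2=-4 S3=14 blocked=[2]
Op 12: conn=81 S1=18 S2=-4 S3=-3 blocked=[2, 3]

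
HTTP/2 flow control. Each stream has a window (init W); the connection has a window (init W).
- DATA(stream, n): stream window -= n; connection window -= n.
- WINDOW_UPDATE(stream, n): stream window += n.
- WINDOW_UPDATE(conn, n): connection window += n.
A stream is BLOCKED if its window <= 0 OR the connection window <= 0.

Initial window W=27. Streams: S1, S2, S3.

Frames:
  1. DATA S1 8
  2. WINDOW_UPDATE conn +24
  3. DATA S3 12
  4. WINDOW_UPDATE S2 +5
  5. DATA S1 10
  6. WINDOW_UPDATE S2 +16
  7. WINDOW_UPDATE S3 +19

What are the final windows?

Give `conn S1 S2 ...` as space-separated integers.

Op 1: conn=19 S1=19 S2=27 S3=27 blocked=[]
Op 2: conn=43 S1=19 S2=27 S3=27 blocked=[]
Op 3: conn=31 S1=19 S2=27 S3=15 blocked=[]
Op 4: conn=31 S1=19 S2=32 S3=15 blocked=[]
Op 5: conn=21 S1=9 S2=32 S3=15 blocked=[]
Op 6: conn=21 S1=9 S2=48 S3=15 blocked=[]
Op 7: conn=21 S1=9 S2=48 S3=34 blocked=[]

Answer: 21 9 48 34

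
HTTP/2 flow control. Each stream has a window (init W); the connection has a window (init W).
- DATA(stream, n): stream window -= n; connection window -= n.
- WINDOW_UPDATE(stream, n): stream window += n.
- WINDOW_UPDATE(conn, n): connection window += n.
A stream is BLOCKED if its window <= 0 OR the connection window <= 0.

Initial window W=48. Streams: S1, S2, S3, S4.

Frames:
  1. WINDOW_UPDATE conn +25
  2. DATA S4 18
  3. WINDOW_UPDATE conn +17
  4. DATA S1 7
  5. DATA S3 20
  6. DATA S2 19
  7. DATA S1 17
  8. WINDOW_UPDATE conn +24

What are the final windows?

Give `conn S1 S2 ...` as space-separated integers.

Answer: 33 24 29 28 30

Derivation:
Op 1: conn=73 S1=48 S2=48 S3=48 S4=48 blocked=[]
Op 2: conn=55 S1=48 S2=48 S3=48 S4=30 blocked=[]
Op 3: conn=72 S1=48 S2=48 S3=48 S4=30 blocked=[]
Op 4: conn=65 S1=41 S2=48 S3=48 S4=30 blocked=[]
Op 5: conn=45 S1=41 S2=48 S3=28 S4=30 blocked=[]
Op 6: conn=26 S1=41 S2=29 S3=28 S4=30 blocked=[]
Op 7: conn=9 S1=24 S2=29 S3=28 S4=30 blocked=[]
Op 8: conn=33 S1=24 S2=29 S3=28 S4=30 blocked=[]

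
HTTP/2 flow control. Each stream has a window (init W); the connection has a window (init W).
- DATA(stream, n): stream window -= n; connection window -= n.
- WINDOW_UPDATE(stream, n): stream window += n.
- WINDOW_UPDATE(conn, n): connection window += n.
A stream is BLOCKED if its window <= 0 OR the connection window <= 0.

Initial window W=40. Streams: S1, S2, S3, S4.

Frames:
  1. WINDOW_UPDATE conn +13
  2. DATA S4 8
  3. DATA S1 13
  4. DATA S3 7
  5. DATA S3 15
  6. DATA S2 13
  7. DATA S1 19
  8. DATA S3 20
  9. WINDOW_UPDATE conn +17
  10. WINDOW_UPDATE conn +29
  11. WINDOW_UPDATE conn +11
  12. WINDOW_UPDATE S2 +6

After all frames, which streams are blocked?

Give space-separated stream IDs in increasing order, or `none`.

Op 1: conn=53 S1=40 S2=40 S3=40 S4=40 blocked=[]
Op 2: conn=45 S1=40 S2=40 S3=40 S4=32 blocked=[]
Op 3: conn=32 S1=27 S2=40 S3=40 S4=32 blocked=[]
Op 4: conn=25 S1=27 S2=40 S3=33 S4=32 blocked=[]
Op 5: conn=10 S1=27 S2=40 S3=18 S4=32 blocked=[]
Op 6: conn=-3 S1=27 S2=27 S3=18 S4=32 blocked=[1, 2, 3, 4]
Op 7: conn=-22 S1=8 S2=27 S3=18 S4=32 blocked=[1, 2, 3, 4]
Op 8: conn=-42 S1=8 S2=27 S3=-2 S4=32 blocked=[1, 2, 3, 4]
Op 9: conn=-25 S1=8 S2=27 S3=-2 S4=32 blocked=[1, 2, 3, 4]
Op 10: conn=4 S1=8 S2=27 S3=-2 S4=32 blocked=[3]
Op 11: conn=15 S1=8 S2=27 S3=-2 S4=32 blocked=[3]
Op 12: conn=15 S1=8 S2=33 S3=-2 S4=32 blocked=[3]

Answer: S3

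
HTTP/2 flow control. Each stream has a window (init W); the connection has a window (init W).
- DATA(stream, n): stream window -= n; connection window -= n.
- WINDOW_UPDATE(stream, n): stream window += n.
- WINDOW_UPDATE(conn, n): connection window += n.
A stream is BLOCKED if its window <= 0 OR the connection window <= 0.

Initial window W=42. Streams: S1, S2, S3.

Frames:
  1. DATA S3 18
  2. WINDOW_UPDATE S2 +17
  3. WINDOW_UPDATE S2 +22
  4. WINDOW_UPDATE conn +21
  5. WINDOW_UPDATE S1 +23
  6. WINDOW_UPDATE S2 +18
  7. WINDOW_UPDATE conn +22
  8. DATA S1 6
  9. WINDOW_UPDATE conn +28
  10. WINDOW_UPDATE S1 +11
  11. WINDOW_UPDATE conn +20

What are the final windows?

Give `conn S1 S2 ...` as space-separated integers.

Answer: 109 70 99 24

Derivation:
Op 1: conn=24 S1=42 S2=42 S3=24 blocked=[]
Op 2: conn=24 S1=42 S2=59 S3=24 blocked=[]
Op 3: conn=24 S1=42 S2=81 S3=24 blocked=[]
Op 4: conn=45 S1=42 S2=81 S3=24 blocked=[]
Op 5: conn=45 S1=65 S2=81 S3=24 blocked=[]
Op 6: conn=45 S1=65 S2=99 S3=24 blocked=[]
Op 7: conn=67 S1=65 S2=99 S3=24 blocked=[]
Op 8: conn=61 S1=59 S2=99 S3=24 blocked=[]
Op 9: conn=89 S1=59 S2=99 S3=24 blocked=[]
Op 10: conn=89 S1=70 S2=99 S3=24 blocked=[]
Op 11: conn=109 S1=70 S2=99 S3=24 blocked=[]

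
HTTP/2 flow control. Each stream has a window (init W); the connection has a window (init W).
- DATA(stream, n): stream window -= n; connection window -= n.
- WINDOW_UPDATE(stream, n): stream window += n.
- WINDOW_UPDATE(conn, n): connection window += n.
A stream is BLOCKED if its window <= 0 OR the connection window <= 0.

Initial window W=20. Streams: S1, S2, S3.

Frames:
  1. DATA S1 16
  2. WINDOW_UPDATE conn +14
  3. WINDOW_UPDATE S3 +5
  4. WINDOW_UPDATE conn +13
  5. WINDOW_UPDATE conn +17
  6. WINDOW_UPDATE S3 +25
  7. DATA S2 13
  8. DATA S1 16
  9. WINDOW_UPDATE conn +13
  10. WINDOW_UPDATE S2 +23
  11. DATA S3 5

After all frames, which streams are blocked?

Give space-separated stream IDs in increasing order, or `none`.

Answer: S1

Derivation:
Op 1: conn=4 S1=4 S2=20 S3=20 blocked=[]
Op 2: conn=18 S1=4 S2=20 S3=20 blocked=[]
Op 3: conn=18 S1=4 S2=20 S3=25 blocked=[]
Op 4: conn=31 S1=4 S2=20 S3=25 blocked=[]
Op 5: conn=48 S1=4 S2=20 S3=25 blocked=[]
Op 6: conn=48 S1=4 S2=20 S3=50 blocked=[]
Op 7: conn=35 S1=4 S2=7 S3=50 blocked=[]
Op 8: conn=19 S1=-12 S2=7 S3=50 blocked=[1]
Op 9: conn=32 S1=-12 S2=7 S3=50 blocked=[1]
Op 10: conn=32 S1=-12 S2=30 S3=50 blocked=[1]
Op 11: conn=27 S1=-12 S2=30 S3=45 blocked=[1]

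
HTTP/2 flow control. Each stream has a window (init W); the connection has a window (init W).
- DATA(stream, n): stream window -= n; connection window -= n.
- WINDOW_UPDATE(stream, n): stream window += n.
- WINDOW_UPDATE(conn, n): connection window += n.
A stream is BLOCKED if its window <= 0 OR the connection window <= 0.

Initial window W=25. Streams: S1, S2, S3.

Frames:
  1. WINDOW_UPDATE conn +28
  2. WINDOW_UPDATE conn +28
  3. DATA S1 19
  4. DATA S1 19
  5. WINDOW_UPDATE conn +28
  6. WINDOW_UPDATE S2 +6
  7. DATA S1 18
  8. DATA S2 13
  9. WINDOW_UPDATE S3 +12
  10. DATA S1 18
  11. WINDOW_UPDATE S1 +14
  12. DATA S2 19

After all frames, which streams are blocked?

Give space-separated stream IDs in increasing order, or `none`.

Op 1: conn=53 S1=25 S2=25 S3=25 blocked=[]
Op 2: conn=81 S1=25 S2=25 S3=25 blocked=[]
Op 3: conn=62 S1=6 S2=25 S3=25 blocked=[]
Op 4: conn=43 S1=-13 S2=25 S3=25 blocked=[1]
Op 5: conn=71 S1=-13 S2=25 S3=25 blocked=[1]
Op 6: conn=71 S1=-13 S2=31 S3=25 blocked=[1]
Op 7: conn=53 S1=-31 S2=31 S3=25 blocked=[1]
Op 8: conn=40 S1=-31 S2=18 S3=25 blocked=[1]
Op 9: conn=40 S1=-31 S2=18 S3=37 blocked=[1]
Op 10: conn=22 S1=-49 S2=18 S3=37 blocked=[1]
Op 11: conn=22 S1=-35 S2=18 S3=37 blocked=[1]
Op 12: conn=3 S1=-35 S2=-1 S3=37 blocked=[1, 2]

Answer: S1 S2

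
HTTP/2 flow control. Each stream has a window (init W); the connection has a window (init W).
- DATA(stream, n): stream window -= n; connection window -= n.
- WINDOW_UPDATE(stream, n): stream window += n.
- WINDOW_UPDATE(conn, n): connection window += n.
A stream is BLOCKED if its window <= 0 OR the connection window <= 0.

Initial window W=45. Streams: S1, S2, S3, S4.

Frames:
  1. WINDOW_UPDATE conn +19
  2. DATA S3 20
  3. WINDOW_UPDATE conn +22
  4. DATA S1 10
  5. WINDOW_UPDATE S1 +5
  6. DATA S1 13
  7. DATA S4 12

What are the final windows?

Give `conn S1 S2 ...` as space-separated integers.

Op 1: conn=64 S1=45 S2=45 S3=45 S4=45 blocked=[]
Op 2: conn=44 S1=45 S2=45 S3=25 S4=45 blocked=[]
Op 3: conn=66 S1=45 S2=45 S3=25 S4=45 blocked=[]
Op 4: conn=56 S1=35 S2=45 S3=25 S4=45 blocked=[]
Op 5: conn=56 S1=40 S2=45 S3=25 S4=45 blocked=[]
Op 6: conn=43 S1=27 S2=45 S3=25 S4=45 blocked=[]
Op 7: conn=31 S1=27 S2=45 S3=25 S4=33 blocked=[]

Answer: 31 27 45 25 33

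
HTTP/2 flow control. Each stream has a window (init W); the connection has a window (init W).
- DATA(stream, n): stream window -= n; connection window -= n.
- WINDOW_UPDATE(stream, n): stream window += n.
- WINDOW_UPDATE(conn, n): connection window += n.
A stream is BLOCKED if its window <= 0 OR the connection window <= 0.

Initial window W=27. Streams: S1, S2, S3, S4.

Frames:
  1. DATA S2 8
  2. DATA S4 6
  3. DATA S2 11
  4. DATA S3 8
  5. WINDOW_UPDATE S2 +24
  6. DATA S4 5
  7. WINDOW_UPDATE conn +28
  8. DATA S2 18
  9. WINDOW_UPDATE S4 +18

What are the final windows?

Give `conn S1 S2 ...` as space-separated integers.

Answer: -1 27 14 19 34

Derivation:
Op 1: conn=19 S1=27 S2=19 S3=27 S4=27 blocked=[]
Op 2: conn=13 S1=27 S2=19 S3=27 S4=21 blocked=[]
Op 3: conn=2 S1=27 S2=8 S3=27 S4=21 blocked=[]
Op 4: conn=-6 S1=27 S2=8 S3=19 S4=21 blocked=[1, 2, 3, 4]
Op 5: conn=-6 S1=27 S2=32 S3=19 S4=21 blocked=[1, 2, 3, 4]
Op 6: conn=-11 S1=27 S2=32 S3=19 S4=16 blocked=[1, 2, 3, 4]
Op 7: conn=17 S1=27 S2=32 S3=19 S4=16 blocked=[]
Op 8: conn=-1 S1=27 S2=14 S3=19 S4=16 blocked=[1, 2, 3, 4]
Op 9: conn=-1 S1=27 S2=14 S3=19 S4=34 blocked=[1, 2, 3, 4]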